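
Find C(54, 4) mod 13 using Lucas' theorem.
0

Using Lucas' theorem:
Write n=54 and k=4 in base 13:
n in base 13: [4, 2]
k in base 13: [0, 4]
C(54,4) mod 13 = ∏ C(n_i, k_i) mod 13
Digit binomials (mod 13): C(4,0) = 1; C(2,4) = 0 (k_i > n_i)
Product: 1 × 0 = 0 ≡ 0 (mod 13)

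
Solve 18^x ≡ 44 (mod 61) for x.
29

Baby-step giant-step with step n = ⌈√61⌉ = 8.
Baby steps 18^j mod 61 (j:value) for j=0..7: 0:1, 1:18, 2:19, 3:37, 4:56, 5:32, 6:27, 7:59.
Giant-step multiplier: 18^(-8) ≡ 18^(60-8) = 18^52 ≡ 22 (mod 61).
Giant steps γ_i = 44·22^i mod 61: γ_0=44, γ_1=53, γ_2=7, γ_3=32 (in table at j=5).
x = i·n + j = 3·8 + 5 = 29.
Check: 18^29 ≡ 44 (mod 61).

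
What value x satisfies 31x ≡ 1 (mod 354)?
217

gcd(31, 354) = 1, so the inverse exists.
Extended Euclidean algorithm on (354, 31):
354 = 11 × 31 + 13  ⟹  13 = (1)·354 + (-11)·31
31 = 2 × 13 + 5  ⟹  5 = (-2)·354 + (23)·31
13 = 2 × 5 + 3  ⟹  3 = (5)·354 + (-57)·31
5 = 1 × 3 + 2  ⟹  2 = (-7)·354 + (80)·31
3 = 1 × 2 + 1  ⟹  1 = (12)·354 + (-137)·31
So (-137)·31 ≡ 1 (mod 354), i.e. 31^(-1) ≡ -137 ≡ 217 (mod 354).
Check: 31 × 217 = 6727 ≡ 1 (mod 354)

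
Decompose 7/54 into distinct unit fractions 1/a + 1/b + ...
1/8 + 1/216

Greedy algorithm:
7/54: ceiling(54/7) = 8, use 1/8
1/216: ceiling(216/1) = 216, use 1/216
Result: 7/54 = 1/8 + 1/216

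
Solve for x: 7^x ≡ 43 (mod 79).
23

Baby-step giant-step with step n = ⌈√79⌉ = 9.
Baby steps 7^j mod 79 (j:value) for j=0..8: 0:1, 1:7, 2:49, 3:27, 4:31, 5:59, 6:18, 7:47, 8:13.
Giant-step multiplier: 7^(-9) ≡ 7^(78-9) = 7^69 ≡ 33 (mod 79).
Giant steps γ_i = 43·33^i mod 79: γ_0=43, γ_1=76, γ_2=59 (in table at j=5).
x = i·n + j = 2·9 + 5 = 23.
Check: 7^23 ≡ 43 (mod 79).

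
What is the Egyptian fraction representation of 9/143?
1/16 + 1/2288

Greedy algorithm:
9/143: ceiling(143/9) = 16, use 1/16
1/2288: ceiling(2288/1) = 2288, use 1/2288
Result: 9/143 = 1/16 + 1/2288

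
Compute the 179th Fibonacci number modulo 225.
71

Matrix identity: Q^n = [[F_(n+1), F_n], [F_n, F_(n-1)]] with Q = [[1,1],[1,0]].
n = 179 = 10110011₂. Square-and-multiply, entries mod 225:
Q^1 = [[1,1],[1,0]]
Q^2 = (Q^1)² = [[2,1],[1,1]]
Q^5 = (Q^2)²·Q = [[8,5],[5,3]]
Q^11 = (Q^5)²·Q = [[144,89],[89,55]]
Q^22 = (Q^11)² = [[82,161],[161,146]]
Q^44 = (Q^22)² = [[20,33],[33,212]]
Q^89 = (Q^44)²·Q = [[145,139],[139,6]]
Q^179 = (Q^89)²·Q = [[135,71],[71,64]]
F_179 mod 225 = Q^179[0][1] = 71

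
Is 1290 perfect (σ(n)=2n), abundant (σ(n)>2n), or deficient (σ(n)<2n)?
abundant

Proper divisors of 1290: sum = 1 + 2 + 3 + 5 + 6 + 10 + 15 + 30 + 43 + 86 + 129 + 215 + 258 + 430 + 645 = 1878
Since 1878 > 1290, 1290 is abundant.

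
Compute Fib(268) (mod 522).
291

Matrix identity: Q^n = [[F_(n+1), F_n], [F_n, F_(n-1)]] with Q = [[1,1],[1,0]].
n = 268 = 100001100₂. Square-and-multiply, entries mod 522:
Q^1 = [[1,1],[1,0]]
Q^2 = (Q^1)² = [[2,1],[1,1]]
Q^4 = (Q^2)² = [[5,3],[3,2]]
Q^8 = (Q^4)² = [[34,21],[21,13]]
Q^16 = (Q^8)² = [[31,465],[465,88]]
Q^33 = (Q^16)²·Q = [[37,34],[34,3]]
Q^67 = (Q^33)²·Q = [[231,437],[437,316]]
Q^134 = (Q^67)² = [[34,485],[485,71]]
Q^268 = (Q^134)² = [[437,291],[291,146]]
F_268 mod 522 = Q^268[0][1] = 291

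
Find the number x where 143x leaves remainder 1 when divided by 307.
73

gcd(143, 307) = 1, so the inverse exists.
Extended Euclidean algorithm on (307, 143):
307 = 2 × 143 + 21  ⟹  21 = (1)·307 + (-2)·143
143 = 6 × 21 + 17  ⟹  17 = (-6)·307 + (13)·143
21 = 1 × 17 + 4  ⟹  4 = (7)·307 + (-15)·143
17 = 4 × 4 + 1  ⟹  1 = (-34)·307 + (73)·143
So (73)·143 ≡ 1 (mod 307), i.e. 143^(-1) ≡ 73 (mod 307).
Check: 143 × 73 = 10439 ≡ 1 (mod 307)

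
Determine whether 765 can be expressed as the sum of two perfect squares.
6² + 27² (a=6, b=27)

Factorization: 765 = 3^2 × 5 × 17
By Fermat: n is sum of two squares iff every prime p ≡ 3 (mod 4) appears to even power.
All primes ≡ 3 (mod 4) appear to even power.
Search a = 0, 1, 2, … for 765 - a² a perfect square: first hit at a = 6: 765 - 36 = 729 = 27².
765 = 6² + 27² = 36 + 729 ✓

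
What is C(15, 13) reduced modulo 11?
6

Using Lucas' theorem:
Write n=15 and k=13 in base 11:
n in base 11: [1, 4]
k in base 11: [1, 2]
C(15,13) mod 11 = ∏ C(n_i, k_i) mod 11
Digit binomials (mod 11): C(1,1) = 1; C(4,2) = 6
Product: 1 × 6 = 6 ≡ 6 (mod 11)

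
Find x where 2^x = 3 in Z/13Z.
4

Baby-step giant-step with step n = ⌈√13⌉ = 4.
Baby steps 2^j mod 13 (j:value) for j=0..3: 0:1, 1:2, 2:4, 3:8.
Giant-step multiplier: 2^(-4) ≡ 2^(12-4) = 2^8 ≡ 9 (mod 13).
Giant steps γ_i = 3·9^i mod 13: γ_0=3, γ_1=1 (in table at j=0).
x = i·n + j = 1·4 + 0 = 4.
Check: 2^4 ≡ 3 (mod 13).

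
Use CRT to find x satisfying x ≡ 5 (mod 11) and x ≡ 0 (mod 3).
27

Using Chinese Remainder Theorem:
M = 11 × 3 = 33
M1 = 3, M2 = 11
y1 = 3^(-1) mod 11 = 4
y2 = 11^(-1) mod 3 = 2
x = (5×3×4 + 0×11×2) mod 33 = 27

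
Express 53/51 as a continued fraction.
[1; 25, 2]

Euclidean algorithm steps:
53 = 1 × 51 + 2
51 = 25 × 2 + 1
2 = 2 × 1 + 0
Continued fraction: [1; 25, 2]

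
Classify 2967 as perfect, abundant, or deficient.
deficient

Proper divisors of 2967: sum = 1 + 3 + 23 + 43 + 69 + 129 + 989 = 1257
Since 1257 < 2967, 2967 is deficient.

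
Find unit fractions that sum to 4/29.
1/8 + 1/78 + 1/9048

Greedy algorithm:
4/29: ceiling(29/4) = 8, use 1/8
3/232: ceiling(232/3) = 78, use 1/78
1/9048: ceiling(9048/1) = 9048, use 1/9048
Result: 4/29 = 1/8 + 1/78 + 1/9048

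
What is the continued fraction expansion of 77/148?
[0; 1, 1, 11, 1, 5]

Euclidean algorithm steps:
77 = 0 × 148 + 77
148 = 1 × 77 + 71
77 = 1 × 71 + 6
71 = 11 × 6 + 5
6 = 1 × 5 + 1
5 = 5 × 1 + 0
Continued fraction: [0; 1, 1, 11, 1, 5]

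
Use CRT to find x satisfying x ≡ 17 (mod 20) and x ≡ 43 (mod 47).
137

Using Chinese Remainder Theorem:
M = 20 × 47 = 940
M1 = 47, M2 = 20
y1 = 47^(-1) mod 20 = 3
y2 = 20^(-1) mod 47 = 40
x = (17×47×3 + 43×20×40) mod 940 = 137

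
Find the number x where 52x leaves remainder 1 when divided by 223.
193

gcd(52, 223) = 1, so the inverse exists.
Extended Euclidean algorithm on (223, 52):
223 = 4 × 52 + 15  ⟹  15 = (1)·223 + (-4)·52
52 = 3 × 15 + 7  ⟹  7 = (-3)·223 + (13)·52
15 = 2 × 7 + 1  ⟹  1 = (7)·223 + (-30)·52
So (-30)·52 ≡ 1 (mod 223), i.e. 52^(-1) ≡ -30 ≡ 193 (mod 223).
Check: 52 × 193 = 10036 ≡ 1 (mod 223)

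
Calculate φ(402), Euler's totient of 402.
132

402 = 2 × 3 × 67
φ(n) = n × ∏(1 - 1/p) for each prime p dividing n
φ(402) = 402 × (1 - 1/2) × (1 - 1/3) × (1 - 1/67) = 132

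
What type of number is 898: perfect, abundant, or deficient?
deficient

Proper divisors of 898: sum = 1 + 2 + 449 = 452
Since 452 < 898, 898 is deficient.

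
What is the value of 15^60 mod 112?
1

Repeated squaring. Binary of 60 = 111100.
15^1 ≡ 15 (mod 112); 15^2 ≡ 1 (mod 112); 15^4 ≡ 1 (mod 112); 15^8 ≡ 1 (mod 112); 15^16 ≡ 1 (mod 112); 15^32 ≡ 1 (mod 112)
15^60 = 15^4 × 15^8 × 15^16 × 15^32 ≡ 1 (mod 112)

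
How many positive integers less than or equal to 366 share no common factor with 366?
120

366 = 2 × 3 × 61
φ(n) = n × ∏(1 - 1/p) for each prime p dividing n
φ(366) = 366 × (1 - 1/2) × (1 - 1/3) × (1 - 1/61) = 120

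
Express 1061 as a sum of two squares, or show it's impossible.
10² + 31² (a=10, b=31)

Factorization: 1061 = 1061
By Fermat: n is sum of two squares iff every prime p ≡ 3 (mod 4) appears to even power.
All primes ≡ 3 (mod 4) appear to even power.
Search a = 0, 1, 2, … for 1061 - a² a perfect square: first hit at a = 10: 1061 - 100 = 961 = 31².
1061 = 10² + 31² = 100 + 961 ✓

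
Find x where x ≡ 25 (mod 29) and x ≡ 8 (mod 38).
692

Using Chinese Remainder Theorem:
M = 29 × 38 = 1102
M1 = 38, M2 = 29
y1 = 38^(-1) mod 29 = 13
y2 = 29^(-1) mod 38 = 21
x = (25×38×13 + 8×29×21) mod 1102 = 692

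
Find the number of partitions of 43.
63261

p(n) counts ways to write n as a sum of positive integers (order ignored).
Euler's pentagonal recurrence: p(k) = p(k-1) + p(k-2) - p(k-5) - p(k-7) + p(k-12) + p(k-15) - ... (offsets j(3j∓1)/2, signs ++--, p(0)=1, p(<0)=0).
DP table for k = 0..42: p(0)=1, p(1)=1, p(2)=2, p(3)=3, p(4)=5, p(5)=7, p(6)=11, p(7)=15, p(8)=22, p(9)=30, p(10)=42, p(11)=56, p(12)=77, p(13)=101, p(14)=135, p(15)=176, p(16)=231, p(17)=297, p(18)=385, p(19)=490, p(20)=627, p(21)=792, p(22)=1002, p(23)=1255, p(24)=1575, p(25)=1958, p(26)=2436, p(27)=3010, p(28)=3718, p(29)=4565, p(30)=5604, p(31)=6842, p(32)=8349, p(33)=10143, p(34)=12310, p(35)=14883, p(36)=17977, p(37)=21637, p(38)=26015, p(39)=31185, p(40)=37338, p(41)=44583, p(42)=53174.
Final step: p(43) = p(42) + p(41) - p(38) - p(36) + p(31) + p(28) - p(21) - p(17) + p(8) + p(3)
= 53174 + 44583 - 26015 - 17977 + 6842 + 3718 - 792 - 297 + 22 + 3
= 63261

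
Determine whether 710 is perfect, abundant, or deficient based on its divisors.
deficient

Proper divisors of 710: sum = 1 + 2 + 5 + 10 + 71 + 142 + 355 = 586
Since 586 < 710, 710 is deficient.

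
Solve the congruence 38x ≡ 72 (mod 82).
x ≡ 17 (mod 41)

gcd(38, 82) = 2, which divides 72, so solutions exist.
Divide through by 2: 19x ≡ 36 (mod 41).
Find 19^(-1) mod 41 by the extended Euclidean algorithm:
41 = 2 × 19 + 3  ⟹  3 = (1)·41 + (-2)·19
19 = 6 × 3 + 1  ⟹  1 = (-6)·41 + (13)·19
So (13)·19 ≡ 1 (mod 41), i.e. 19^(-1) ≡ 13 (mod 41).
x ≡ 13 × 36 = 468 ≡ 17 (mod 41).
Check: 38 × 17 = 646 ≡ 72 (mod 82).
x ≡ 17 (mod 41), giving 2 solutions mod 82.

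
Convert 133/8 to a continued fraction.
[16; 1, 1, 1, 2]

Euclidean algorithm steps:
133 = 16 × 8 + 5
8 = 1 × 5 + 3
5 = 1 × 3 + 2
3 = 1 × 2 + 1
2 = 2 × 1 + 0
Continued fraction: [16; 1, 1, 1, 2]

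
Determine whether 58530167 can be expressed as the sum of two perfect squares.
Not possible

Factorization: 58530167 = 17 × 151^3
By Fermat: n is sum of two squares iff every prime p ≡ 3 (mod 4) appears to even power.
Prime(s) ≡ 3 (mod 4) with odd exponent: [(151, 3)]
Therefore 58530167 cannot be expressed as a² + b².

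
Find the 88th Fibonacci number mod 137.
113

Matrix identity: Q^n = [[F_(n+1), F_n], [F_n, F_(n-1)]] with Q = [[1,1],[1,0]].
n = 88 = 1011000₂. Square-and-multiply, entries mod 137:
Q^1 = [[1,1],[1,0]]
Q^2 = (Q^1)² = [[2,1],[1,1]]
Q^5 = (Q^2)²·Q = [[8,5],[5,3]]
Q^11 = (Q^5)²·Q = [[7,89],[89,55]]
Q^22 = (Q^11)² = [[24,38],[38,123]]
Q^44 = (Q^22)² = [[102,106],[106,133]]
Q^88 = (Q^44)² = [[131,113],[113,18]]
F_88 mod 137 = Q^88[0][1] = 113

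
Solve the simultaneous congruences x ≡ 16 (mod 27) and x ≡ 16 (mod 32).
16

Using Chinese Remainder Theorem:
M = 27 × 32 = 864
M1 = 32, M2 = 27
y1 = 32^(-1) mod 27 = 11
y2 = 27^(-1) mod 32 = 19
x = (16×32×11 + 16×27×19) mod 864 = 16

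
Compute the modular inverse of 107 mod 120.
83

gcd(107, 120) = 1, so the inverse exists.
Extended Euclidean algorithm on (120, 107):
120 = 1 × 107 + 13  ⟹  13 = (1)·120 + (-1)·107
107 = 8 × 13 + 3  ⟹  3 = (-8)·120 + (9)·107
13 = 4 × 3 + 1  ⟹  1 = (33)·120 + (-37)·107
So (-37)·107 ≡ 1 (mod 120), i.e. 107^(-1) ≡ -37 ≡ 83 (mod 120).
Check: 107 × 83 = 8881 ≡ 1 (mod 120)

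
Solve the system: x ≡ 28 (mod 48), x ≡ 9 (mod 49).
940

Using Chinese Remainder Theorem:
M = 48 × 49 = 2352
M1 = 49, M2 = 48
y1 = 49^(-1) mod 48 = 1
y2 = 48^(-1) mod 49 = 48
x = (28×49×1 + 9×48×48) mod 2352 = 940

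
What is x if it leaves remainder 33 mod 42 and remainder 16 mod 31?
915

Using Chinese Remainder Theorem:
M = 42 × 31 = 1302
M1 = 31, M2 = 42
y1 = 31^(-1) mod 42 = 19
y2 = 42^(-1) mod 31 = 17
x = (33×31×19 + 16×42×17) mod 1302 = 915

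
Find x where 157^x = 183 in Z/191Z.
21

Baby-step giant-step with step n = ⌈√191⌉ = 14.
Baby steps 157^j mod 191 (j:value) for j=0..13: 0:1, 1:157, 2:10, 3:42, 4:100, 5:38, 6:45, 7:189, 8:68, 9:171, 10:107, 11:182, 12:115, 13:101.
Giant-step multiplier: 157^(-14) ≡ 157^(190-14) = 157^176 ≡ 48 (mod 191).
Giant steps γ_i = 183·48^i mod 191: γ_0=183, γ_1=189 (in table at j=7).
x = i·n + j = 1·14 + 7 = 21.
Check: 157^21 ≡ 183 (mod 191).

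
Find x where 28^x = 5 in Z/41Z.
2

Baby-step giant-step with step n = ⌈√41⌉ = 7.
Baby steps 28^j mod 41 (j:value) for j=0..6: 0:1, 1:28, 2:5, 3:17, 4:25, 5:3, 6:2.
h = 5 is already in the table at j=2, so x = 2.
Check: 28^2 ≡ 5 (mod 41).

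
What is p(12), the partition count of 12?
77

p(n) counts ways to write n as a sum of positive integers (order ignored).
Euler's pentagonal recurrence: p(k) = p(k-1) + p(k-2) - p(k-5) - p(k-7) + p(k-12) + p(k-15) - ... (offsets j(3j∓1)/2, signs ++--, p(0)=1, p(<0)=0).
DP table for k = 0..11: p(0)=1, p(1)=1, p(2)=2, p(3)=3, p(4)=5, p(5)=7, p(6)=11, p(7)=15, p(8)=22, p(9)=30, p(10)=42, p(11)=56.
Final step: p(12) = p(11) + p(10) - p(7) - p(5) + p(0)
= 56 + 42 - 15 - 7 + 1
= 77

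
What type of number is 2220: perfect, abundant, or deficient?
abundant

Proper divisors of 2220: sum = 1 + 2 + 3 + 4 + 5 + 6 + 10 + 12 + ... + 444 + 555 + 740 + 1110 (23 divisors) = 4164
Since 4164 > 2220, 2220 is abundant.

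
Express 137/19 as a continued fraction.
[7; 4, 1, 3]

Euclidean algorithm steps:
137 = 7 × 19 + 4
19 = 4 × 4 + 3
4 = 1 × 3 + 1
3 = 3 × 1 + 0
Continued fraction: [7; 4, 1, 3]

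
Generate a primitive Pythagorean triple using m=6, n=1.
(35, 12, 37)

Euclid's formula: a = m² - n², b = 2mn, c = m² + n²
m = 6, n = 1
a = 6² - 1² = 36 - 1 = 35
b = 2 × 6 × 1 = 12
c = 6² + 1² = 36 + 1 = 37
Verification: 35² + 12² = 1225 + 144 = 1369 = 37² ✓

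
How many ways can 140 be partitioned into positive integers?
15065878135

p(n) counts ways to write n as a sum of positive integers (order ignored).
Euler's pentagonal recurrence: p(k) = p(k-1) + p(k-2) - p(k-5) - p(k-7) + p(k-12) + p(k-15) - ... (offsets j(3j∓1)/2, signs ++--, p(0)=1, p(<0)=0).
DP table for k = 0..139: p(0)=1, p(1)=1, p(2)=2, p(3)=3, p(4)=5, p(5)=7, p(6)=11, p(7)=15, p(8)=22, p(9)=30, p(10)=42, p(11)=56, p(12)=77, p(13)=101, p(14)=135, p(15)=176, p(16)=231, p(17)=297, p(18)=385, p(19)=490, p(20)=627, p(21)=792, p(22)=1002, p(23)=1255, p(24)=1575, p(25)=1958, p(26)=2436, p(27)=3010, p(28)=3718, p(29)=4565, p(30)=5604, p(31)=6842, p(32)=8349, p(33)=10143, p(34)=12310, p(35)=14883, p(36)=17977, p(37)=21637, p(38)=26015, p(39)=31185, p(40)=37338, p(41)=44583, p(42)=53174, p(43)=63261, p(44)=75175, p(45)=89134, p(46)=105558, p(47)=124754, p(48)=147273, p(49)=173525, p(50)=204226, p(51)=239943, p(52)=281589, p(53)=329931, p(54)=386155, p(55)=451276, p(56)=526823, p(57)=614154, p(58)=715220, p(59)=831820, p(60)=966467, p(61)=1121505, p(62)=1300156, p(63)=1505499, p(64)=1741630, p(65)=2012558, p(66)=2323520, p(67)=2679689, p(68)=3087735, p(69)=3554345, p(70)=4087968, p(71)=4697205, p(72)=5392783, p(73)=6185689, p(74)=7089500, p(75)=8118264, p(76)=9289091, p(77)=10619863, p(78)=12132164, p(79)=13848650, p(80)=15796476, p(81)=18004327, p(82)=20506255, p(83)=23338469, p(84)=26543660, p(85)=30167357, p(86)=34262962, p(87)=38887673, p(88)=44108109, p(89)=49995925, p(90)=56634173, p(91)=64112359, p(92)=72533807, p(93)=82010177, p(94)=92669720, p(95)=104651419, p(96)=118114304, p(97)=133230930, p(98)=150198136, p(99)=169229875, p(100)=190569292, p(101)=214481126, p(102)=241265379, p(103)=271248950, p(104)=304801365, p(105)=342325709, p(106)=384276336, p(107)=431149389, p(108)=483502844, p(109)=541946240, p(110)=607163746, p(111)=679903203, p(112)=761002156, p(113)=851376628, p(114)=952050665, p(115)=1064144451, p(116)=1188908248, p(117)=1327710076, p(118)=1482074143, p(119)=1653668665, p(120)=1844349560, p(121)=2056148051, p(122)=2291320912, p(123)=2552338241, p(124)=2841940500, p(125)=3163127352, p(126)=3519222692, p(127)=3913864295, p(128)=4351078600, p(129)=4835271870, p(130)=5371315400, p(131)=5964539504, p(132)=6620830889, p(133)=7346629512, p(134)=8149040695, p(135)=9035836076, p(136)=10015581680, p(137)=11097645016, p(138)=12292341831, p(139)=13610949895.
Final step: p(140) = p(139) + p(138) - p(135) - p(133) + p(128) + p(125) - p(118) - p(114) + p(105) + p(100) - p(89) - p(83) + p(70) + p(63) - p(48) - p(40) + p(23) + p(14)
= 13610949895 + 12292341831 - 9035836076 - 7346629512 + 4351078600 + 3163127352 - 1482074143 - 952050665 + 342325709 + 190569292 - 49995925 - 23338469 + 4087968 + 1505499 - 147273 - 37338 + 1255 + 135
= 15065878135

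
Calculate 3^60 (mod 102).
21

Repeated squaring. Binary of 60 = 111100.
3^1 ≡ 3 (mod 102); 3^2 ≡ 9 (mod 102); 3^4 ≡ 81 (mod 102); 3^8 ≡ 33 (mod 102); 3^16 ≡ 69 (mod 102); 3^32 ≡ 69 (mod 102)
3^60 = 3^4 × 3^8 × 3^16 × 3^32 ≡ 21 (mod 102)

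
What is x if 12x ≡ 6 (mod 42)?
x ≡ 4 (mod 7)

gcd(12, 42) = 6, which divides 6, so solutions exist.
Divide through by 6: 2x ≡ 1 (mod 7).
Find 2^(-1) mod 7 by the extended Euclidean algorithm:
7 = 3 × 2 + 1  ⟹  1 = (1)·7 + (-3)·2
So (-3)·2 ≡ 1 (mod 7), i.e. 2^(-1) ≡ -3 ≡ 4 (mod 7).
x ≡ 4 × 1 = 4 ≡ 4 (mod 7).
Check: 12 × 4 = 48 ≡ 6 (mod 42).
x ≡ 4 (mod 7), giving 6 solutions mod 42.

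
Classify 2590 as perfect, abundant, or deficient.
abundant

Proper divisors of 2590: sum = 1 + 2 + 5 + 7 + 10 + 14 + 35 + 37 + 70 + 74 + 185 + 259 + 370 + 518 + 1295 = 2882
Since 2882 > 2590, 2590 is abundant.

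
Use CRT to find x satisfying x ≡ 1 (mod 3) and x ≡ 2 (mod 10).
22

Using Chinese Remainder Theorem:
M = 3 × 10 = 30
M1 = 10, M2 = 3
y1 = 10^(-1) mod 3 = 1
y2 = 3^(-1) mod 10 = 7
x = (1×10×1 + 2×3×7) mod 30 = 22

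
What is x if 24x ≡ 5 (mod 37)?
x ≡ 11 (mod 37)

gcd(24, 37) = 1, which divides 5, so solutions exist.
Find 24^(-1) mod 37 by the extended Euclidean algorithm:
37 = 1 × 24 + 13  ⟹  13 = (1)·37 + (-1)·24
24 = 1 × 13 + 11  ⟹  11 = (-1)·37 + (2)·24
13 = 1 × 11 + 2  ⟹  2 = (2)·37 + (-3)·24
11 = 5 × 2 + 1  ⟹  1 = (-11)·37 + (17)·24
So (17)·24 ≡ 1 (mod 37), i.e. 24^(-1) ≡ 17 (mod 37).
x ≡ 17 × 5 = 85 ≡ 11 (mod 37).
Check: 24 × 11 = 264 ≡ 5 (mod 37).
Unique solution: x ≡ 11 (mod 37)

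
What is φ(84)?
24

84 = 2^2 × 3 × 7
φ(n) = n × ∏(1 - 1/p) for each prime p dividing n
φ(84) = 84 × (1 - 1/2) × (1 - 1/3) × (1 - 1/7) = 24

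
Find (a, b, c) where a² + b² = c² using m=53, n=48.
(505, 5088, 5113)

Euclid's formula: a = m² - n², b = 2mn, c = m² + n²
m = 53, n = 48
a = 53² - 48² = 2809 - 2304 = 505
b = 2 × 53 × 48 = 5088
c = 53² + 48² = 2809 + 2304 = 5113
Verification: 505² + 5088² = 255025 + 25887744 = 26142769 = 5113² ✓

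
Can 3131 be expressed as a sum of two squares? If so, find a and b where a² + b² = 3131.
Not possible

Factorization: 3131 = 31 × 101
By Fermat: n is sum of two squares iff every prime p ≡ 3 (mod 4) appears to even power.
Prime(s) ≡ 3 (mod 4) with odd exponent: [(31, 1)]
Therefore 3131 cannot be expressed as a² + b².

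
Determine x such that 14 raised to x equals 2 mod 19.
13

Baby-step giant-step with step n = ⌈√19⌉ = 5.
Baby steps 14^j mod 19 (j:value) for j=0..4: 0:1, 1:14, 2:6, 3:8, 4:17.
Giant-step multiplier: 14^(-5) ≡ 14^(18-5) = 14^13 ≡ 2 (mod 19).
Giant steps γ_i = 2·2^i mod 19: γ_0=2, γ_1=4, γ_2=8 (in table at j=3).
x = i·n + j = 2·5 + 3 = 13.
Check: 14^13 ≡ 2 (mod 19).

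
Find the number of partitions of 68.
3087735

p(n) counts ways to write n as a sum of positive integers (order ignored).
Euler's pentagonal recurrence: p(k) = p(k-1) + p(k-2) - p(k-5) - p(k-7) + p(k-12) + p(k-15) - ... (offsets j(3j∓1)/2, signs ++--, p(0)=1, p(<0)=0).
DP table for k = 0..67: p(0)=1, p(1)=1, p(2)=2, p(3)=3, p(4)=5, p(5)=7, p(6)=11, p(7)=15, p(8)=22, p(9)=30, p(10)=42, p(11)=56, p(12)=77, p(13)=101, p(14)=135, p(15)=176, p(16)=231, p(17)=297, p(18)=385, p(19)=490, p(20)=627, p(21)=792, p(22)=1002, p(23)=1255, p(24)=1575, p(25)=1958, p(26)=2436, p(27)=3010, p(28)=3718, p(29)=4565, p(30)=5604, p(31)=6842, p(32)=8349, p(33)=10143, p(34)=12310, p(35)=14883, p(36)=17977, p(37)=21637, p(38)=26015, p(39)=31185, p(40)=37338, p(41)=44583, p(42)=53174, p(43)=63261, p(44)=75175, p(45)=89134, p(46)=105558, p(47)=124754, p(48)=147273, p(49)=173525, p(50)=204226, p(51)=239943, p(52)=281589, p(53)=329931, p(54)=386155, p(55)=451276, p(56)=526823, p(57)=614154, p(58)=715220, p(59)=831820, p(60)=966467, p(61)=1121505, p(62)=1300156, p(63)=1505499, p(64)=1741630, p(65)=2012558, p(66)=2323520, p(67)=2679689.
Final step: p(68) = p(67) + p(66) - p(63) - p(61) + p(56) + p(53) - p(46) - p(42) + p(33) + p(28) - p(17) - p(11)
= 2679689 + 2323520 - 1505499 - 1121505 + 526823 + 329931 - 105558 - 53174 + 10143 + 3718 - 297 - 56
= 3087735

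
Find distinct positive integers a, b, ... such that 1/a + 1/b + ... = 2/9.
1/5 + 1/45

Greedy algorithm:
2/9: ceiling(9/2) = 5, use 1/5
1/45: ceiling(45/1) = 45, use 1/45
Result: 2/9 = 1/5 + 1/45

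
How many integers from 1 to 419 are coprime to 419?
418

419 = 419
φ(n) = n × ∏(1 - 1/p) for each prime p dividing n
φ(419) = 419 × (1 - 1/419) = 418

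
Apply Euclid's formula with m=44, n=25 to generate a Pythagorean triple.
(1311, 2200, 2561)

Euclid's formula: a = m² - n², b = 2mn, c = m² + n²
m = 44, n = 25
a = 44² - 25² = 1936 - 625 = 1311
b = 2 × 44 × 25 = 2200
c = 44² + 25² = 1936 + 625 = 2561
Verification: 1311² + 2200² = 1718721 + 4840000 = 6558721 = 2561² ✓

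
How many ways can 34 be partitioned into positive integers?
12310

p(n) counts ways to write n as a sum of positive integers (order ignored).
Euler's pentagonal recurrence: p(k) = p(k-1) + p(k-2) - p(k-5) - p(k-7) + p(k-12) + p(k-15) - ... (offsets j(3j∓1)/2, signs ++--, p(0)=1, p(<0)=0).
DP table for k = 0..33: p(0)=1, p(1)=1, p(2)=2, p(3)=3, p(4)=5, p(5)=7, p(6)=11, p(7)=15, p(8)=22, p(9)=30, p(10)=42, p(11)=56, p(12)=77, p(13)=101, p(14)=135, p(15)=176, p(16)=231, p(17)=297, p(18)=385, p(19)=490, p(20)=627, p(21)=792, p(22)=1002, p(23)=1255, p(24)=1575, p(25)=1958, p(26)=2436, p(27)=3010, p(28)=3718, p(29)=4565, p(30)=5604, p(31)=6842, p(32)=8349, p(33)=10143.
Final step: p(34) = p(33) + p(32) - p(29) - p(27) + p(22) + p(19) - p(12) - p(8)
= 10143 + 8349 - 4565 - 3010 + 1002 + 490 - 77 - 22
= 12310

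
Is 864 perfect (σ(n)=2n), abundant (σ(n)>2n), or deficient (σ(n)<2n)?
abundant

Proper divisors of 864: sum = 1 + 2 + 3 + 4 + 6 + 8 + 9 + 12 + ... + 144 + 216 + 288 + 432 (23 divisors) = 1656
Since 1656 > 864, 864 is abundant.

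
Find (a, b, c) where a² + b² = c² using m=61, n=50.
(1221, 6100, 6221)

Euclid's formula: a = m² - n², b = 2mn, c = m² + n²
m = 61, n = 50
a = 61² - 50² = 3721 - 2500 = 1221
b = 2 × 61 × 50 = 6100
c = 61² + 50² = 3721 + 2500 = 6221
Verification: 1221² + 6100² = 1490841 + 37210000 = 38700841 = 6221² ✓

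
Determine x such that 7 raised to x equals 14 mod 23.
15

Baby-step giant-step with step n = ⌈√23⌉ = 5.
Baby steps 7^j mod 23 (j:value) for j=0..4: 0:1, 1:7, 2:3, 3:21, 4:9.
Giant-step multiplier: 7^(-5) ≡ 7^(22-5) = 7^17 ≡ 19 (mod 23).
Giant steps γ_i = 14·19^i mod 23: γ_0=14, γ_1=13, γ_2=17, γ_3=1 (in table at j=0).
x = i·n + j = 3·5 + 0 = 15.
Check: 7^15 ≡ 14 (mod 23).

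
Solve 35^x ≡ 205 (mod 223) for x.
73

Baby-step giant-step with step n = ⌈√223⌉ = 15.
Baby steps 35^j mod 223 (j:value) for j=0..14: 0:1, 1:35, 2:110, 3:59, 4:58, 5:23, 6:136, 7:77, 8:19, 9:219, 10:83, 11:6, 12:210, 13:214, 14:131.
Giant-step multiplier: 35^(-15) ≡ 35^(222-15) = 35^207 ≡ 157 (mod 223).
Giant steps γ_i = 205·157^i mod 223: γ_0=205, γ_1=73, γ_2=88, γ_3=213, γ_4=214 (in table at j=13).
x = i·n + j = 4·15 + 13 = 73.
Check: 35^73 ≡ 205 (mod 223).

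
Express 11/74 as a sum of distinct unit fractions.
1/7 + 1/173 + 1/89614

Greedy algorithm:
11/74: ceiling(74/11) = 7, use 1/7
3/518: ceiling(518/3) = 173, use 1/173
1/89614: ceiling(89614/1) = 89614, use 1/89614
Result: 11/74 = 1/7 + 1/173 + 1/89614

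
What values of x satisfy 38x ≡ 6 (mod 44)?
x ≡ 21 (mod 22)

gcd(38, 44) = 2, which divides 6, so solutions exist.
Divide through by 2: 19x ≡ 3 (mod 22).
Find 19^(-1) mod 22 by the extended Euclidean algorithm:
22 = 1 × 19 + 3  ⟹  3 = (1)·22 + (-1)·19
19 = 6 × 3 + 1  ⟹  1 = (-6)·22 + (7)·19
So (7)·19 ≡ 1 (mod 22), i.e. 19^(-1) ≡ 7 (mod 22).
x ≡ 7 × 3 = 21 ≡ 21 (mod 22).
Check: 38 × 21 = 798 ≡ 6 (mod 44).
x ≡ 21 (mod 22), giving 2 solutions mod 44.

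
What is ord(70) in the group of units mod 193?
192

193 is prime, so ord(70) divides φ(193) = 192.
Divisors of 192: 1, 2, 3, 4, 6, 8, 12, 16, 24, 32, 48, 64, 96, 192.
Repeated squaring: 70^1 ≡ 70, 70^2 ≡ 75, 70^4 ≡ 28, 70^8 ≡ 12, 70^16 ≡ 144, 70^32 ≡ 85, 70^64 ≡ 84, 70^128 ≡ 108 (mod 193).
Test 70^d mod 193 for each divisor d in increasing order:
70^1 ≡ 70
70^2 ≡ 75
70^3 = 70^2·70^1 ≡ 39
70^4 ≡ 28
70^6 = 70^4·70^2 ≡ 170
70^8 ≡ 12
70^12 = 70^8·70^4 ≡ 143
70^16 ≡ 144
70^24 = 70^16·70^8 ≡ 184
70^32 ≡ 85
70^48 = 70^32·70^16 ≡ 81
70^64 ≡ 84
70^96 = 70^64·70^32 ≡ 192
70^192 = 70^128·70^64 ≡ 1  ← first divisor giving 1
The order is 192.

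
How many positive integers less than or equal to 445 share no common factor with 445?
352

445 = 5 × 89
φ(n) = n × ∏(1 - 1/p) for each prime p dividing n
φ(445) = 445 × (1 - 1/5) × (1 - 1/89) = 352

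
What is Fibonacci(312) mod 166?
112

Matrix identity: Q^n = [[F_(n+1), F_n], [F_n, F_(n-1)]] with Q = [[1,1],[1,0]].
n = 312 = 100111000₂. Square-and-multiply, entries mod 166:
Q^1 = [[1,1],[1,0]]
Q^2 = (Q^1)² = [[2,1],[1,1]]
Q^4 = (Q^2)² = [[5,3],[3,2]]
Q^9 = (Q^4)²·Q = [[55,34],[34,21]]
Q^19 = (Q^9)²·Q = [[125,31],[31,94]]
Q^39 = (Q^19)²·Q = [[135,152],[152,149]]
Q^78 = (Q^39)² = [[161,8],[8,153]]
Q^156 = (Q^78)² = [[89,22],[22,67]]
Q^312 = (Q^156)² = [[105,112],[112,159]]
F_312 mod 166 = Q^312[0][1] = 112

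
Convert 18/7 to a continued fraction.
[2; 1, 1, 3]

Euclidean algorithm steps:
18 = 2 × 7 + 4
7 = 1 × 4 + 3
4 = 1 × 3 + 1
3 = 3 × 1 + 0
Continued fraction: [2; 1, 1, 3]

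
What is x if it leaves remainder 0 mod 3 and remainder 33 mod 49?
33

Using Chinese Remainder Theorem:
M = 3 × 49 = 147
M1 = 49, M2 = 3
y1 = 49^(-1) mod 3 = 1
y2 = 3^(-1) mod 49 = 33
x = (0×49×1 + 33×3×33) mod 147 = 33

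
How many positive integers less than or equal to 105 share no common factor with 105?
48

105 = 3 × 5 × 7
φ(n) = n × ∏(1 - 1/p) for each prime p dividing n
φ(105) = 105 × (1 - 1/3) × (1 - 1/5) × (1 - 1/7) = 48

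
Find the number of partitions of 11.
56

p(n) counts ways to write n as a sum of positive integers (order ignored).
Euler's pentagonal recurrence: p(k) = p(k-1) + p(k-2) - p(k-5) - p(k-7) + p(k-12) + p(k-15) - ... (offsets j(3j∓1)/2, signs ++--, p(0)=1, p(<0)=0).
DP table for k = 0..10: p(0)=1, p(1)=1, p(2)=2, p(3)=3, p(4)=5, p(5)=7, p(6)=11, p(7)=15, p(8)=22, p(9)=30, p(10)=42.
Final step: p(11) = p(10) + p(9) - p(6) - p(4)
= 42 + 30 - 11 - 5
= 56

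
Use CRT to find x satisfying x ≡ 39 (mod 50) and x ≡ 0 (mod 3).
39

Using Chinese Remainder Theorem:
M = 50 × 3 = 150
M1 = 3, M2 = 50
y1 = 3^(-1) mod 50 = 17
y2 = 50^(-1) mod 3 = 2
x = (39×3×17 + 0×50×2) mod 150 = 39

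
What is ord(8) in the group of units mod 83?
82

83 is prime, so ord(8) divides φ(83) = 82.
Divisors of 82: 1, 2, 41, 82.
Repeated squaring: 8^1 ≡ 8, 8^2 ≡ 64, 8^4 ≡ 29, 8^8 ≡ 11, 8^16 ≡ 38, 8^32 ≡ 33, 8^64 ≡ 10 (mod 83).
Test 8^d mod 83 for each divisor d in increasing order:
8^1 ≡ 8
8^2 ≡ 64
8^41 = 8^32·8^8·8^1 ≡ 82
8^82 = 8^64·8^16·8^2 ≡ 1  ← first divisor giving 1
The order is 82.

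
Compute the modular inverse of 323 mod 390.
227

gcd(323, 390) = 1, so the inverse exists.
Extended Euclidean algorithm on (390, 323):
390 = 1 × 323 + 67  ⟹  67 = (1)·390 + (-1)·323
323 = 4 × 67 + 55  ⟹  55 = (-4)·390 + (5)·323
67 = 1 × 55 + 12  ⟹  12 = (5)·390 + (-6)·323
55 = 4 × 12 + 7  ⟹  7 = (-24)·390 + (29)·323
12 = 1 × 7 + 5  ⟹  5 = (29)·390 + (-35)·323
7 = 1 × 5 + 2  ⟹  2 = (-53)·390 + (64)·323
5 = 2 × 2 + 1  ⟹  1 = (135)·390 + (-163)·323
So (-163)·323 ≡ 1 (mod 390), i.e. 323^(-1) ≡ -163 ≡ 227 (mod 390).
Check: 323 × 227 = 73321 ≡ 1 (mod 390)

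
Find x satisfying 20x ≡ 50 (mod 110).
x ≡ 8 (mod 11)

gcd(20, 110) = 10, which divides 50, so solutions exist.
Divide through by 10: 2x ≡ 5 (mod 11).
Find 2^(-1) mod 11 by the extended Euclidean algorithm:
11 = 5 × 2 + 1  ⟹  1 = (1)·11 + (-5)·2
So (-5)·2 ≡ 1 (mod 11), i.e. 2^(-1) ≡ -5 ≡ 6 (mod 11).
x ≡ 6 × 5 = 30 ≡ 8 (mod 11).
Check: 20 × 8 = 160 ≡ 50 (mod 110).
x ≡ 8 (mod 11), giving 10 solutions mod 110.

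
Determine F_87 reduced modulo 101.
31

Matrix identity: Q^n = [[F_(n+1), F_n], [F_n, F_(n-1)]] with Q = [[1,1],[1,0]].
n = 87 = 1010111₂. Square-and-multiply, entries mod 101:
Q^1 = [[1,1],[1,0]]
Q^2 = (Q^1)² = [[2,1],[1,1]]
Q^5 = (Q^2)²·Q = [[8,5],[5,3]]
Q^10 = (Q^5)² = [[89,55],[55,34]]
Q^21 = (Q^10)²·Q = [[36,38],[38,99]]
Q^43 = (Q^21)²·Q = [[93,13],[13,80]]
Q^87 = (Q^43)²·Q = [[58,31],[31,27]]
F_87 mod 101 = Q^87[0][1] = 31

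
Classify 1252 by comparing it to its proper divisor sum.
deficient

Proper divisors of 1252: sum = 1 + 2 + 4 + 313 + 626 = 946
Since 946 < 1252, 1252 is deficient.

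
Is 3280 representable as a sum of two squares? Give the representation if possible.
12² + 56² (a=12, b=56)

Factorization: 3280 = 2^4 × 5 × 41
By Fermat: n is sum of two squares iff every prime p ≡ 3 (mod 4) appears to even power.
All primes ≡ 3 (mod 4) appear to even power.
Search a = 0, 1, 2, … for 3280 - a² a perfect square: first hit at a = 12: 3280 - 144 = 3136 = 56².
3280 = 12² + 56² = 144 + 3136 ✓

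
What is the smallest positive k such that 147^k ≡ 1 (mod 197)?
196

197 is prime, so ord(147) divides φ(197) = 196.
Divisors of 196: 1, 2, 4, 7, 14, 28, 49, 98, 196.
Repeated squaring: 147^1 ≡ 147, 147^2 ≡ 136, 147^4 ≡ 175, 147^8 ≡ 90, 147^16 ≡ 23, 147^32 ≡ 135, 147^64 ≡ 101, 147^128 ≡ 154 (mod 197).
Test 147^d mod 197 for each divisor d in increasing order:
147^1 ≡ 147
147^2 ≡ 136
147^4 ≡ 175
147^7 = 147^4·147^2·147^1 ≡ 77
147^14 = 147^8·147^4·147^2 ≡ 19
147^28 = 147^16·147^8·147^4 ≡ 164
147^49 = 147^32·147^16·147^1 ≡ 183
147^98 = 147^64·147^32·147^2 ≡ 196
147^196 = 147^128·147^64·147^4 ≡ 1  ← first divisor giving 1
The order is 196.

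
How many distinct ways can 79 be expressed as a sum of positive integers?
13848650

p(n) counts ways to write n as a sum of positive integers (order ignored).
Euler's pentagonal recurrence: p(k) = p(k-1) + p(k-2) - p(k-5) - p(k-7) + p(k-12) + p(k-15) - ... (offsets j(3j∓1)/2, signs ++--, p(0)=1, p(<0)=0).
DP table for k = 0..78: p(0)=1, p(1)=1, p(2)=2, p(3)=3, p(4)=5, p(5)=7, p(6)=11, p(7)=15, p(8)=22, p(9)=30, p(10)=42, p(11)=56, p(12)=77, p(13)=101, p(14)=135, p(15)=176, p(16)=231, p(17)=297, p(18)=385, p(19)=490, p(20)=627, p(21)=792, p(22)=1002, p(23)=1255, p(24)=1575, p(25)=1958, p(26)=2436, p(27)=3010, p(28)=3718, p(29)=4565, p(30)=5604, p(31)=6842, p(32)=8349, p(33)=10143, p(34)=12310, p(35)=14883, p(36)=17977, p(37)=21637, p(38)=26015, p(39)=31185, p(40)=37338, p(41)=44583, p(42)=53174, p(43)=63261, p(44)=75175, p(45)=89134, p(46)=105558, p(47)=124754, p(48)=147273, p(49)=173525, p(50)=204226, p(51)=239943, p(52)=281589, p(53)=329931, p(54)=386155, p(55)=451276, p(56)=526823, p(57)=614154, p(58)=715220, p(59)=831820, p(60)=966467, p(61)=1121505, p(62)=1300156, p(63)=1505499, p(64)=1741630, p(65)=2012558, p(66)=2323520, p(67)=2679689, p(68)=3087735, p(69)=3554345, p(70)=4087968, p(71)=4697205, p(72)=5392783, p(73)=6185689, p(74)=7089500, p(75)=8118264, p(76)=9289091, p(77)=10619863, p(78)=12132164.
Final step: p(79) = p(78) + p(77) - p(74) - p(72) + p(67) + p(64) - p(57) - p(53) + p(44) + p(39) - p(28) - p(22) + p(9) + p(2)
= 12132164 + 10619863 - 7089500 - 5392783 + 2679689 + 1741630 - 614154 - 329931 + 75175 + 31185 - 3718 - 1002 + 30 + 2
= 13848650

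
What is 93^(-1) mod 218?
143

gcd(93, 218) = 1, so the inverse exists.
Extended Euclidean algorithm on (218, 93):
218 = 2 × 93 + 32  ⟹  32 = (1)·218 + (-2)·93
93 = 2 × 32 + 29  ⟹  29 = (-2)·218 + (5)·93
32 = 1 × 29 + 3  ⟹  3 = (3)·218 + (-7)·93
29 = 9 × 3 + 2  ⟹  2 = (-29)·218 + (68)·93
3 = 1 × 2 + 1  ⟹  1 = (32)·218 + (-75)·93
So (-75)·93 ≡ 1 (mod 218), i.e. 93^(-1) ≡ -75 ≡ 143 (mod 218).
Check: 93 × 143 = 13299 ≡ 1 (mod 218)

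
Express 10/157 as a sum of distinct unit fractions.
1/16 + 1/838 + 1/1052528

Greedy algorithm:
10/157: ceiling(157/10) = 16, use 1/16
3/2512: ceiling(2512/3) = 838, use 1/838
1/1052528: ceiling(1052528/1) = 1052528, use 1/1052528
Result: 10/157 = 1/16 + 1/838 + 1/1052528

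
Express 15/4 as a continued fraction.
[3; 1, 3]

Euclidean algorithm steps:
15 = 3 × 4 + 3
4 = 1 × 3 + 1
3 = 3 × 1 + 0
Continued fraction: [3; 1, 3]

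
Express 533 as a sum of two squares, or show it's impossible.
2² + 23² (a=2, b=23)

Factorization: 533 = 13 × 41
By Fermat: n is sum of two squares iff every prime p ≡ 3 (mod 4) appears to even power.
All primes ≡ 3 (mod 4) appear to even power.
Search a = 0, 1, 2, … for 533 - a² a perfect square: first hit at a = 2: 533 - 4 = 529 = 23².
533 = 2² + 23² = 4 + 529 ✓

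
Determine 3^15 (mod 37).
11

Repeated squaring. Binary of 15 = 1111.
3^1 ≡ 3 (mod 37); 3^2 ≡ 9 (mod 37); 3^4 ≡ 7 (mod 37); 3^8 ≡ 12 (mod 37)
3^15 = 3^1 × 3^2 × 3^4 × 3^8 ≡ 11 (mod 37)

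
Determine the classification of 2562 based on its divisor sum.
abundant

Proper divisors of 2562: sum = 1 + 2 + 3 + 6 + 7 + 14 + 21 + 42 + 61 + 122 + 183 + 366 + 427 + 854 + 1281 = 3390
Since 3390 > 2562, 2562 is abundant.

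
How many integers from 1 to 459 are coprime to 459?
288

459 = 3^3 × 17
φ(n) = n × ∏(1 - 1/p) for each prime p dividing n
φ(459) = 459 × (1 - 1/3) × (1 - 1/17) = 288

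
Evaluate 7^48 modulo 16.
1

Repeated squaring. Binary of 48 = 110000.
7^1 ≡ 7 (mod 16); 7^2 ≡ 1 (mod 16); 7^4 ≡ 1 (mod 16); 7^8 ≡ 1 (mod 16); 7^16 ≡ 1 (mod 16); 7^32 ≡ 1 (mod 16)
7^48 = 7^16 × 7^32 ≡ 1 (mod 16)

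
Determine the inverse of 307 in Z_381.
139

gcd(307, 381) = 1, so the inverse exists.
Extended Euclidean algorithm on (381, 307):
381 = 1 × 307 + 74  ⟹  74 = (1)·381 + (-1)·307
307 = 4 × 74 + 11  ⟹  11 = (-4)·381 + (5)·307
74 = 6 × 11 + 8  ⟹  8 = (25)·381 + (-31)·307
11 = 1 × 8 + 3  ⟹  3 = (-29)·381 + (36)·307
8 = 2 × 3 + 2  ⟹  2 = (83)·381 + (-103)·307
3 = 1 × 2 + 1  ⟹  1 = (-112)·381 + (139)·307
So (139)·307 ≡ 1 (mod 381), i.e. 307^(-1) ≡ 139 (mod 381).
Check: 307 × 139 = 42673 ≡ 1 (mod 381)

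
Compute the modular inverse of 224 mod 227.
151

gcd(224, 227) = 1, so the inverse exists.
Extended Euclidean algorithm on (227, 224):
227 = 1 × 224 + 3  ⟹  3 = (1)·227 + (-1)·224
224 = 74 × 3 + 2  ⟹  2 = (-74)·227 + (75)·224
3 = 1 × 2 + 1  ⟹  1 = (75)·227 + (-76)·224
So (-76)·224 ≡ 1 (mod 227), i.e. 224^(-1) ≡ -76 ≡ 151 (mod 227).
Check: 224 × 151 = 33824 ≡ 1 (mod 227)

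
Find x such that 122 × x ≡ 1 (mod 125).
83

gcd(122, 125) = 1, so the inverse exists.
Extended Euclidean algorithm on (125, 122):
125 = 1 × 122 + 3  ⟹  3 = (1)·125 + (-1)·122
122 = 40 × 3 + 2  ⟹  2 = (-40)·125 + (41)·122
3 = 1 × 2 + 1  ⟹  1 = (41)·125 + (-42)·122
So (-42)·122 ≡ 1 (mod 125), i.e. 122^(-1) ≡ -42 ≡ 83 (mod 125).
Check: 122 × 83 = 10126 ≡ 1 (mod 125)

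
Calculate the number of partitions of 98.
150198136

p(n) counts ways to write n as a sum of positive integers (order ignored).
Euler's pentagonal recurrence: p(k) = p(k-1) + p(k-2) - p(k-5) - p(k-7) + p(k-12) + p(k-15) - ... (offsets j(3j∓1)/2, signs ++--, p(0)=1, p(<0)=0).
DP table for k = 0..97: p(0)=1, p(1)=1, p(2)=2, p(3)=3, p(4)=5, p(5)=7, p(6)=11, p(7)=15, p(8)=22, p(9)=30, p(10)=42, p(11)=56, p(12)=77, p(13)=101, p(14)=135, p(15)=176, p(16)=231, p(17)=297, p(18)=385, p(19)=490, p(20)=627, p(21)=792, p(22)=1002, p(23)=1255, p(24)=1575, p(25)=1958, p(26)=2436, p(27)=3010, p(28)=3718, p(29)=4565, p(30)=5604, p(31)=6842, p(32)=8349, p(33)=10143, p(34)=12310, p(35)=14883, p(36)=17977, p(37)=21637, p(38)=26015, p(39)=31185, p(40)=37338, p(41)=44583, p(42)=53174, p(43)=63261, p(44)=75175, p(45)=89134, p(46)=105558, p(47)=124754, p(48)=147273, p(49)=173525, p(50)=204226, p(51)=239943, p(52)=281589, p(53)=329931, p(54)=386155, p(55)=451276, p(56)=526823, p(57)=614154, p(58)=715220, p(59)=831820, p(60)=966467, p(61)=1121505, p(62)=1300156, p(63)=1505499, p(64)=1741630, p(65)=2012558, p(66)=2323520, p(67)=2679689, p(68)=3087735, p(69)=3554345, p(70)=4087968, p(71)=4697205, p(72)=5392783, p(73)=6185689, p(74)=7089500, p(75)=8118264, p(76)=9289091, p(77)=10619863, p(78)=12132164, p(79)=13848650, p(80)=15796476, p(81)=18004327, p(82)=20506255, p(83)=23338469, p(84)=26543660, p(85)=30167357, p(86)=34262962, p(87)=38887673, p(88)=44108109, p(89)=49995925, p(90)=56634173, p(91)=64112359, p(92)=72533807, p(93)=82010177, p(94)=92669720, p(95)=104651419, p(96)=118114304, p(97)=133230930.
Final step: p(98) = p(97) + p(96) - p(93) - p(91) + p(86) + p(83) - p(76) - p(72) + p(63) + p(58) - p(47) - p(41) + p(28) + p(21) - p(6)
= 133230930 + 118114304 - 82010177 - 64112359 + 34262962 + 23338469 - 9289091 - 5392783 + 1505499 + 715220 - 124754 - 44583 + 3718 + 792 - 11
= 150198136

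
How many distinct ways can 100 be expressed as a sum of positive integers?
190569292

p(n) counts ways to write n as a sum of positive integers (order ignored).
Euler's pentagonal recurrence: p(k) = p(k-1) + p(k-2) - p(k-5) - p(k-7) + p(k-12) + p(k-15) - ... (offsets j(3j∓1)/2, signs ++--, p(0)=1, p(<0)=0).
DP table for k = 0..99: p(0)=1, p(1)=1, p(2)=2, p(3)=3, p(4)=5, p(5)=7, p(6)=11, p(7)=15, p(8)=22, p(9)=30, p(10)=42, p(11)=56, p(12)=77, p(13)=101, p(14)=135, p(15)=176, p(16)=231, p(17)=297, p(18)=385, p(19)=490, p(20)=627, p(21)=792, p(22)=1002, p(23)=1255, p(24)=1575, p(25)=1958, p(26)=2436, p(27)=3010, p(28)=3718, p(29)=4565, p(30)=5604, p(31)=6842, p(32)=8349, p(33)=10143, p(34)=12310, p(35)=14883, p(36)=17977, p(37)=21637, p(38)=26015, p(39)=31185, p(40)=37338, p(41)=44583, p(42)=53174, p(43)=63261, p(44)=75175, p(45)=89134, p(46)=105558, p(47)=124754, p(48)=147273, p(49)=173525, p(50)=204226, p(51)=239943, p(52)=281589, p(53)=329931, p(54)=386155, p(55)=451276, p(56)=526823, p(57)=614154, p(58)=715220, p(59)=831820, p(60)=966467, p(61)=1121505, p(62)=1300156, p(63)=1505499, p(64)=1741630, p(65)=2012558, p(66)=2323520, p(67)=2679689, p(68)=3087735, p(69)=3554345, p(70)=4087968, p(71)=4697205, p(72)=5392783, p(73)=6185689, p(74)=7089500, p(75)=8118264, p(76)=9289091, p(77)=10619863, p(78)=12132164, p(79)=13848650, p(80)=15796476, p(81)=18004327, p(82)=20506255, p(83)=23338469, p(84)=26543660, p(85)=30167357, p(86)=34262962, p(87)=38887673, p(88)=44108109, p(89)=49995925, p(90)=56634173, p(91)=64112359, p(92)=72533807, p(93)=82010177, p(94)=92669720, p(95)=104651419, p(96)=118114304, p(97)=133230930, p(98)=150198136, p(99)=169229875.
Final step: p(100) = p(99) + p(98) - p(95) - p(93) + p(88) + p(85) - p(78) - p(74) + p(65) + p(60) - p(49) - p(43) + p(30) + p(23) - p(8) - p(0)
= 169229875 + 150198136 - 104651419 - 82010177 + 44108109 + 30167357 - 12132164 - 7089500 + 2012558 + 966467 - 173525 - 63261 + 5604 + 1255 - 22 - 1
= 190569292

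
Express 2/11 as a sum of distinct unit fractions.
1/6 + 1/66

Greedy algorithm:
2/11: ceiling(11/2) = 6, use 1/6
1/66: ceiling(66/1) = 66, use 1/66
Result: 2/11 = 1/6 + 1/66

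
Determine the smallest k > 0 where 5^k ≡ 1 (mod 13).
4

13 is prime, so ord(5) divides φ(13) = 12.
Divisors of 12: 1, 2, 3, 4, 6, 12.
Repeated squaring: 5^1 ≡ 5, 5^2 ≡ 12, 5^4 ≡ 1, 5^8 ≡ 1 (mod 13).
Test 5^d mod 13 for each divisor d in increasing order:
5^1 ≡ 5
5^2 ≡ 12
5^3 = 5^2·5^1 ≡ 8
5^4 ≡ 1  ← first divisor giving 1
The order is 4.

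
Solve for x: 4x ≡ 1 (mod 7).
2

gcd(4, 7) = 1, so the inverse exists.
Extended Euclidean algorithm on (7, 4):
7 = 1 × 4 + 3  ⟹  3 = (1)·7 + (-1)·4
4 = 1 × 3 + 1  ⟹  1 = (-1)·7 + (2)·4
So (2)·4 ≡ 1 (mod 7), i.e. 4^(-1) ≡ 2 (mod 7).
Check: 4 × 2 = 8 ≡ 1 (mod 7)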